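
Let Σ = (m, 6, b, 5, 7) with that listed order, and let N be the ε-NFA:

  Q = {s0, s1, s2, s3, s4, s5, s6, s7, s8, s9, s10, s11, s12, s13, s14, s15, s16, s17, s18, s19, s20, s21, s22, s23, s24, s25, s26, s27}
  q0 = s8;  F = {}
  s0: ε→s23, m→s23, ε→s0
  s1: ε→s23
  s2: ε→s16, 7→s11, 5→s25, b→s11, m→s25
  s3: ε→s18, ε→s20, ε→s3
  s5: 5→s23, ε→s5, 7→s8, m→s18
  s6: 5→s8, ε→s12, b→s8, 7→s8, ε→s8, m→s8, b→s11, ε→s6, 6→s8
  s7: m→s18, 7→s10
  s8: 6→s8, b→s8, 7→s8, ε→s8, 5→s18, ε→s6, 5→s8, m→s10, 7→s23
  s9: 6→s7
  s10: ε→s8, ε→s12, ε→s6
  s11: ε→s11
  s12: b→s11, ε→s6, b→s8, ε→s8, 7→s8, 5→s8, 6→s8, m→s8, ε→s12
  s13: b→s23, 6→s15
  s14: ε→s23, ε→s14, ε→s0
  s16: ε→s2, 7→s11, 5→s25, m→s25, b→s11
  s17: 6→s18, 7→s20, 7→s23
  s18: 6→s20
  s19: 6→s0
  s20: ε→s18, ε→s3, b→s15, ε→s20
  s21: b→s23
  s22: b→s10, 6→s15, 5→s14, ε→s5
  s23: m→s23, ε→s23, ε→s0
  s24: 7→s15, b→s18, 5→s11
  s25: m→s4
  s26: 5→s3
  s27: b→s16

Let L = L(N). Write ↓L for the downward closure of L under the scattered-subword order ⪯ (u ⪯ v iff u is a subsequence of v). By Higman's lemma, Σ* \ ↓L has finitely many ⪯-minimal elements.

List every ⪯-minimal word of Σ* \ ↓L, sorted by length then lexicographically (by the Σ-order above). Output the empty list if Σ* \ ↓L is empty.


|Q|=28, |F|=0, |δ|=83 (30 ε).
min D↑ (1 st, q0=0, F={0}): 0:m→0,6→0,b→0,5→0,7→0 [Hopcroft].
ε ∈ L(D↑) ⇒ ↓L = ∅.

A = [ε].


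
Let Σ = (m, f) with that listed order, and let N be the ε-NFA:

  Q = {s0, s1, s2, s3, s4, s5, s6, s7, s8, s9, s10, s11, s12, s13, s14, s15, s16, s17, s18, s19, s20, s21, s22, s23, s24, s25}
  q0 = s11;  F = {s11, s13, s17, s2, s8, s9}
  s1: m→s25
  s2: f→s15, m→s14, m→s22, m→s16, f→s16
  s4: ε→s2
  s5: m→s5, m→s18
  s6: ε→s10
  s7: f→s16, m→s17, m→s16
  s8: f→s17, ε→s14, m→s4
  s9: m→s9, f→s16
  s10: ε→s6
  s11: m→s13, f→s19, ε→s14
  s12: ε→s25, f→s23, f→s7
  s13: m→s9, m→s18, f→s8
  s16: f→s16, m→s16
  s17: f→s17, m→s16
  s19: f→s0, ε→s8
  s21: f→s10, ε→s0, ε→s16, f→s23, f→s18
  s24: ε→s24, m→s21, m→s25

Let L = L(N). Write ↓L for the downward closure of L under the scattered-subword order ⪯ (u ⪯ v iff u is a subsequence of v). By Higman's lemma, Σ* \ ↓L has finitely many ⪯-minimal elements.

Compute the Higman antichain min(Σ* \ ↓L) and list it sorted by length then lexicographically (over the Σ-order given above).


Antichain: [mmf, fmm, fmf, ffm].

|Q|=26, |F|=6, |δ|=42 (10 ε).
min D↑ (7 st, q0=0, F={6}): 0:m→1,f→2 1:m→3,f→2 2:m→4,f→5 3:m→3,f→6 4:m→6,f→6 5:m→6,f→5 6:m→6,f→6 (ε-aug+det+¬).
'mmf': |S_i|=[14, 11, 8, 2] end={s15,s16} rej; 3/3 del acc.
'fmm': N↓-sim [14, 10, 6, 3] end={s14,s16,s22} rej; 3/3 single-dels accept.
'fmf': |S_i|=[14, 10, 6, 2] end={s15,s16} rej; 3/3 deletions ∈↓L.
'ffm': run [14, 10, 4, 1] end={s16} — reject; 3/3 del acc.
4 minimals (antichain).


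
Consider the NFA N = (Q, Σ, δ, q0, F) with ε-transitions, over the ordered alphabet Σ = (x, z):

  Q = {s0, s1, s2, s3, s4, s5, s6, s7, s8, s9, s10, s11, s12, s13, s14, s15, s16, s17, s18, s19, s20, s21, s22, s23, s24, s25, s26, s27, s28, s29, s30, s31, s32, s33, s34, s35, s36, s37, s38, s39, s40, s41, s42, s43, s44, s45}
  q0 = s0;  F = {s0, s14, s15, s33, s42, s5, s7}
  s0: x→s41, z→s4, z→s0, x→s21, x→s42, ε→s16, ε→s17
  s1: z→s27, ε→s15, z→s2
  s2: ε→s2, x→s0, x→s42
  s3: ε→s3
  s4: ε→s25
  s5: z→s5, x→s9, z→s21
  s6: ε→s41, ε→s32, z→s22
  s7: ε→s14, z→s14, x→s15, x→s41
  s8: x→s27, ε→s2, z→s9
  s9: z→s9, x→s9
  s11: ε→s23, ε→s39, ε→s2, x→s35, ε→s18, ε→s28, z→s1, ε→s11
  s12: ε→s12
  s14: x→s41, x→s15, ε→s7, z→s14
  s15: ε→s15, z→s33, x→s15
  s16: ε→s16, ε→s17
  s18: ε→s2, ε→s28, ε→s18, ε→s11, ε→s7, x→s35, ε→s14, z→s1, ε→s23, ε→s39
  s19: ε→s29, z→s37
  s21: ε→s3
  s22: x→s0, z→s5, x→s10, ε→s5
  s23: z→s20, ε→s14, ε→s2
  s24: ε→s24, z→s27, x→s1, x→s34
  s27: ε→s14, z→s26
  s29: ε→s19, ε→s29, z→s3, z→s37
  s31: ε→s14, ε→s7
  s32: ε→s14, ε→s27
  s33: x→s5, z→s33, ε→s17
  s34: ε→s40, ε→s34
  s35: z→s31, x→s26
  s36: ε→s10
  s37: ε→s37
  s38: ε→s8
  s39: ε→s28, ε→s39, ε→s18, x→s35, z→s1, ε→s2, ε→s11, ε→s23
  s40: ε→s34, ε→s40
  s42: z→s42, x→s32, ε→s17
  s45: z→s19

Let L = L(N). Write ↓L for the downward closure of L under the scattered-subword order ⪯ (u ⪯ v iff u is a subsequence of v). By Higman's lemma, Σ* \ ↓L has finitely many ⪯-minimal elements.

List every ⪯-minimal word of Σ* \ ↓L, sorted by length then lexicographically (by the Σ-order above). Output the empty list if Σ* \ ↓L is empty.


|Q|=46, |F|=7, |δ|=106 (57 ε).
min D↑ (7 st, q0=0, F={6}): 0:x→1,z→0 1:x→2,z→1 2:x→3,z→2 3:x→3,z→4 4:x→5,z→4 5:x→6,z→5 6:x→6,z→6 [Hopcroft].
'xxxzxx': run [18, 14, 13, 8, 6, 4, 1] end={s9} rej; 6/6 del acc.
1 obstructions.

A = [xxxzxx].


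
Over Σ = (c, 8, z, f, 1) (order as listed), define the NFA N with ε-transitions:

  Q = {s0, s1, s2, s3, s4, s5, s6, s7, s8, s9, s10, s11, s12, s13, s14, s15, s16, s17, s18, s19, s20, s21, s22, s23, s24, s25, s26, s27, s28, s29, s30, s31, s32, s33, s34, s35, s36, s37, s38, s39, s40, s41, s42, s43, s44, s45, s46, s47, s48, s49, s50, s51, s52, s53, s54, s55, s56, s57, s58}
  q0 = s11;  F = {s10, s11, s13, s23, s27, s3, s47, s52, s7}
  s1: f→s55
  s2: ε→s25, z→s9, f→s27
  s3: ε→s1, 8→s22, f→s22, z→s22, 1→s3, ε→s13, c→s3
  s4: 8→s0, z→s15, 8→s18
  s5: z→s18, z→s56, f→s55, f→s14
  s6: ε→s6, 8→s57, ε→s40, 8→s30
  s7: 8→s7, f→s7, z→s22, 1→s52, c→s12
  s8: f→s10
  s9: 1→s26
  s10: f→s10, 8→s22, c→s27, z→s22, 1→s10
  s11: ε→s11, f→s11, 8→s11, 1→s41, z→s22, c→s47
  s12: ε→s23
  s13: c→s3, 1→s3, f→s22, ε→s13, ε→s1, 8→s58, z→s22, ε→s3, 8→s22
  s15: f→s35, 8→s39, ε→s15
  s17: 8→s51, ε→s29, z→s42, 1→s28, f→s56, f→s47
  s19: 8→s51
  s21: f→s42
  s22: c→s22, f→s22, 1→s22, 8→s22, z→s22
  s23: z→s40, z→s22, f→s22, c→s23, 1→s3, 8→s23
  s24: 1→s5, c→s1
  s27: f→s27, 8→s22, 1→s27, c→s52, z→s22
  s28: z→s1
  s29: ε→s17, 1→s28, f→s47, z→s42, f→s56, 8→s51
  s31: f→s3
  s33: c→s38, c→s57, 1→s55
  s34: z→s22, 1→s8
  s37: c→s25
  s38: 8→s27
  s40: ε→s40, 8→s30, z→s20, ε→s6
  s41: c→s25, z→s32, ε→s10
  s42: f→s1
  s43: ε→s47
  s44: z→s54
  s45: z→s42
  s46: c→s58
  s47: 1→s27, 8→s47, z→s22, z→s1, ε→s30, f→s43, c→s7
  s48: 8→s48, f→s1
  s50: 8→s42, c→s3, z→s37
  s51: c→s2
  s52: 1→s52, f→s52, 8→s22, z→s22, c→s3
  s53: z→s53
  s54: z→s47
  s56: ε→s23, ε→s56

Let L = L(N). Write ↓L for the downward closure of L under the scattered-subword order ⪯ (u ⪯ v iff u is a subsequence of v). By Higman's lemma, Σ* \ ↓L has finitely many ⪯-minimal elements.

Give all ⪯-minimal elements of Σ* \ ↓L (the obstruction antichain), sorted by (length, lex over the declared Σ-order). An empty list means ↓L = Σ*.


A = [z, 18, cccf].

|Q|=59, |F|=9, |δ|=128 (20 ε).
min D↑ (9 st, q0=0, F={2}): 0:c→1,8→0,z→2,f→0,1→3 1:c→4,8→1,z→2,f→1,1→5 2:c→2,8→2,z→2,f→2,1→2 3:c→5,8→2,z→2,f→3,1→3 4:c→6,8→4,z→2,f→4,1→7 5:c→7,8→2,z→2,f→5,1→5 6:c→6,8→6,z→2,f→2,1→8 7:c→8,8→2,z→2,f→7,1→7 8:c→8,8→2,z→2,f→2,1→8 (ε-aug+det+¬).
'z': N↓-sim [23, 9] end={s1,s20,s22,s30,s32,s40,s55,s57,s6} ∉↓L; 1/1 single-dels accept.
'18': |S_i|=[23, 12, 2] end={s22,s58} ∉↓L; 2/2 single-dels accept.
'cccf': |S_i|=[23, 19, 15, 13, 2] end={s22,s55} rej; 4/4 deletions ∈↓L.
3 obstructions.


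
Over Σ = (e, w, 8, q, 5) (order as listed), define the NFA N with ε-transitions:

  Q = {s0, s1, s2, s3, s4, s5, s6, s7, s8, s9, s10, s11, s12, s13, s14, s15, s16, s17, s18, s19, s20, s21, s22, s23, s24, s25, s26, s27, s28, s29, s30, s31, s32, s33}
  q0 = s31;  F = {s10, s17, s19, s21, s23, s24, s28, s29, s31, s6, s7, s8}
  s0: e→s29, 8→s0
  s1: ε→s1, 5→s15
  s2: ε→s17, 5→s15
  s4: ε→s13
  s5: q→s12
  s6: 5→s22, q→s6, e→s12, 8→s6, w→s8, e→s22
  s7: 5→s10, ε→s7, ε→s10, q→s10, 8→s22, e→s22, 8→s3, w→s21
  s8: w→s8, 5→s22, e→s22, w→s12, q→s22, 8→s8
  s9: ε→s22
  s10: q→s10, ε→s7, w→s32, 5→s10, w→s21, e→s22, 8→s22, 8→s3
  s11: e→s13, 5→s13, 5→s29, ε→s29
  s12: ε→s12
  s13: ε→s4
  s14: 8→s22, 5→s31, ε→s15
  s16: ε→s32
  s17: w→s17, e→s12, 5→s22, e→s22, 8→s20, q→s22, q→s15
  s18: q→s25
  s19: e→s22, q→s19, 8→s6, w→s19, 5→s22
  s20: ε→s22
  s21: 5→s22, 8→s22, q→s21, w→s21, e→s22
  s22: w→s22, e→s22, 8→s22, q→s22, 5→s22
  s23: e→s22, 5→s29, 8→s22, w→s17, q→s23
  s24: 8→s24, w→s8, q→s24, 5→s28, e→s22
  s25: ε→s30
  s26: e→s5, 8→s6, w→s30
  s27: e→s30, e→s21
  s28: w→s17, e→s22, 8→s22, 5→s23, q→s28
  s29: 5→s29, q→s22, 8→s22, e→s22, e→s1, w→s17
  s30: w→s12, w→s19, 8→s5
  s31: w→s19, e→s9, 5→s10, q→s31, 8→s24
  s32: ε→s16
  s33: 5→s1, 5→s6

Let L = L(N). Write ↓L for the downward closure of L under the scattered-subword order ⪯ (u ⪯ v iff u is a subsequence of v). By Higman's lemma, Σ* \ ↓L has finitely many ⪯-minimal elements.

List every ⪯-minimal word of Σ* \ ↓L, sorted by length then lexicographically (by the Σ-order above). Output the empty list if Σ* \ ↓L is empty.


|Q|=34, |F|=12, |δ|=109 (15 ε).
min D↑ (12 st, q0=0, F={1}): 0:e→1,w→2,8→3,q→0,5→4 1:e→1,w→1,8→1,q→1,5→1 2:e→1,w→2,8→5,q→2,5→1 3:e→1,w→6,8→3,q→3,5→7 4:e→1,w→8,8→1,q→4,5→4 5:e→1,w→6,8→5,q→5,5→1 6:e→1,w→6,8→6,q→1,5→1 7:e→1,w→9,8→1,q→7,5→10 8:e→1,w→8,8→1,q→8,5→1 9:e→1,w→9,8→1,q→1,5→1 10:e→1,w→9,8→1,q→10,5→11 11:e→1,w→9,8→1,q→1,5→11 (ε-aug+det+¬).
'e': run [21, 5] end={s1,s12,s15,s22,s9} — reject; 1/1 single-dels accept.
'w5': |S_i|=[21, 11, 1] end={s22} rej; 2/2 single-dels accept.
'58': run [21, 15, 3] end={s20,s22,s3} ∉↓L; 2/2 deletions ∈↓L.
'8wq': |S_i|=[21, 13, 6, 2] end={s15,s22} rej; 3/3 deletions ∈↓L.
'8555q': |S_i|=[21, 13, 9, 8, 7, 2] end={s15,s22} ∉↓L; 5/5 deletions ∈↓L.
5 words, ⪯-incomp.

A = [e, w5, 58, 8wq, 8555q].


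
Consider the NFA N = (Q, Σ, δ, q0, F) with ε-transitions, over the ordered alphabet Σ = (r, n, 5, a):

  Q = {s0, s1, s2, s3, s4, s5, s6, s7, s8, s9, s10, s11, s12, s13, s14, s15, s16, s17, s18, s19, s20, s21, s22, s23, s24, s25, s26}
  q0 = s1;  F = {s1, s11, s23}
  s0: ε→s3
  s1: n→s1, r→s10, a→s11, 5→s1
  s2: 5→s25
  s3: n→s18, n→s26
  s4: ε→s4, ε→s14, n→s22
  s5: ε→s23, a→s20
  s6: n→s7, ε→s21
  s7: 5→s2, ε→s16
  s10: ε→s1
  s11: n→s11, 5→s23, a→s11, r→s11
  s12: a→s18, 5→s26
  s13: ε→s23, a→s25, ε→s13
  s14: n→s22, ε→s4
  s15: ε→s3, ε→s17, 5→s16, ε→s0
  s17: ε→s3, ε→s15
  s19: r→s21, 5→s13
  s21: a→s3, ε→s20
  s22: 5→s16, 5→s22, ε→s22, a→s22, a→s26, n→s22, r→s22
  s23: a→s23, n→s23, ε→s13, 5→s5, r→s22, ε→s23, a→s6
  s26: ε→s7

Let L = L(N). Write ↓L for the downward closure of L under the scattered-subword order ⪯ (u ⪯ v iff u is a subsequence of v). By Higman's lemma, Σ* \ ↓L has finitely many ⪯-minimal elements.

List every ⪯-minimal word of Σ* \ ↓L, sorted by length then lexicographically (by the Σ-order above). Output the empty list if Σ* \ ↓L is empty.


Antichain: [a5r].

|Q|=27, |F|=3, |δ|=54 (20 ε).
min D↑ (4 st, q0=0, F={3}): 0:r→0,n→0,5→0,a→1 1:r→1,n→1,5→2,a→1 2:r→3,n→2,5→2,a→2 3:r→3,n→3,5→3,a→3.
'a5r': run [17, 15, 14, 6] end={s16,s2,s22,s25,s26,s7} — reject; 3/3 single-dels accept.
1 words, ⪯-incomp.


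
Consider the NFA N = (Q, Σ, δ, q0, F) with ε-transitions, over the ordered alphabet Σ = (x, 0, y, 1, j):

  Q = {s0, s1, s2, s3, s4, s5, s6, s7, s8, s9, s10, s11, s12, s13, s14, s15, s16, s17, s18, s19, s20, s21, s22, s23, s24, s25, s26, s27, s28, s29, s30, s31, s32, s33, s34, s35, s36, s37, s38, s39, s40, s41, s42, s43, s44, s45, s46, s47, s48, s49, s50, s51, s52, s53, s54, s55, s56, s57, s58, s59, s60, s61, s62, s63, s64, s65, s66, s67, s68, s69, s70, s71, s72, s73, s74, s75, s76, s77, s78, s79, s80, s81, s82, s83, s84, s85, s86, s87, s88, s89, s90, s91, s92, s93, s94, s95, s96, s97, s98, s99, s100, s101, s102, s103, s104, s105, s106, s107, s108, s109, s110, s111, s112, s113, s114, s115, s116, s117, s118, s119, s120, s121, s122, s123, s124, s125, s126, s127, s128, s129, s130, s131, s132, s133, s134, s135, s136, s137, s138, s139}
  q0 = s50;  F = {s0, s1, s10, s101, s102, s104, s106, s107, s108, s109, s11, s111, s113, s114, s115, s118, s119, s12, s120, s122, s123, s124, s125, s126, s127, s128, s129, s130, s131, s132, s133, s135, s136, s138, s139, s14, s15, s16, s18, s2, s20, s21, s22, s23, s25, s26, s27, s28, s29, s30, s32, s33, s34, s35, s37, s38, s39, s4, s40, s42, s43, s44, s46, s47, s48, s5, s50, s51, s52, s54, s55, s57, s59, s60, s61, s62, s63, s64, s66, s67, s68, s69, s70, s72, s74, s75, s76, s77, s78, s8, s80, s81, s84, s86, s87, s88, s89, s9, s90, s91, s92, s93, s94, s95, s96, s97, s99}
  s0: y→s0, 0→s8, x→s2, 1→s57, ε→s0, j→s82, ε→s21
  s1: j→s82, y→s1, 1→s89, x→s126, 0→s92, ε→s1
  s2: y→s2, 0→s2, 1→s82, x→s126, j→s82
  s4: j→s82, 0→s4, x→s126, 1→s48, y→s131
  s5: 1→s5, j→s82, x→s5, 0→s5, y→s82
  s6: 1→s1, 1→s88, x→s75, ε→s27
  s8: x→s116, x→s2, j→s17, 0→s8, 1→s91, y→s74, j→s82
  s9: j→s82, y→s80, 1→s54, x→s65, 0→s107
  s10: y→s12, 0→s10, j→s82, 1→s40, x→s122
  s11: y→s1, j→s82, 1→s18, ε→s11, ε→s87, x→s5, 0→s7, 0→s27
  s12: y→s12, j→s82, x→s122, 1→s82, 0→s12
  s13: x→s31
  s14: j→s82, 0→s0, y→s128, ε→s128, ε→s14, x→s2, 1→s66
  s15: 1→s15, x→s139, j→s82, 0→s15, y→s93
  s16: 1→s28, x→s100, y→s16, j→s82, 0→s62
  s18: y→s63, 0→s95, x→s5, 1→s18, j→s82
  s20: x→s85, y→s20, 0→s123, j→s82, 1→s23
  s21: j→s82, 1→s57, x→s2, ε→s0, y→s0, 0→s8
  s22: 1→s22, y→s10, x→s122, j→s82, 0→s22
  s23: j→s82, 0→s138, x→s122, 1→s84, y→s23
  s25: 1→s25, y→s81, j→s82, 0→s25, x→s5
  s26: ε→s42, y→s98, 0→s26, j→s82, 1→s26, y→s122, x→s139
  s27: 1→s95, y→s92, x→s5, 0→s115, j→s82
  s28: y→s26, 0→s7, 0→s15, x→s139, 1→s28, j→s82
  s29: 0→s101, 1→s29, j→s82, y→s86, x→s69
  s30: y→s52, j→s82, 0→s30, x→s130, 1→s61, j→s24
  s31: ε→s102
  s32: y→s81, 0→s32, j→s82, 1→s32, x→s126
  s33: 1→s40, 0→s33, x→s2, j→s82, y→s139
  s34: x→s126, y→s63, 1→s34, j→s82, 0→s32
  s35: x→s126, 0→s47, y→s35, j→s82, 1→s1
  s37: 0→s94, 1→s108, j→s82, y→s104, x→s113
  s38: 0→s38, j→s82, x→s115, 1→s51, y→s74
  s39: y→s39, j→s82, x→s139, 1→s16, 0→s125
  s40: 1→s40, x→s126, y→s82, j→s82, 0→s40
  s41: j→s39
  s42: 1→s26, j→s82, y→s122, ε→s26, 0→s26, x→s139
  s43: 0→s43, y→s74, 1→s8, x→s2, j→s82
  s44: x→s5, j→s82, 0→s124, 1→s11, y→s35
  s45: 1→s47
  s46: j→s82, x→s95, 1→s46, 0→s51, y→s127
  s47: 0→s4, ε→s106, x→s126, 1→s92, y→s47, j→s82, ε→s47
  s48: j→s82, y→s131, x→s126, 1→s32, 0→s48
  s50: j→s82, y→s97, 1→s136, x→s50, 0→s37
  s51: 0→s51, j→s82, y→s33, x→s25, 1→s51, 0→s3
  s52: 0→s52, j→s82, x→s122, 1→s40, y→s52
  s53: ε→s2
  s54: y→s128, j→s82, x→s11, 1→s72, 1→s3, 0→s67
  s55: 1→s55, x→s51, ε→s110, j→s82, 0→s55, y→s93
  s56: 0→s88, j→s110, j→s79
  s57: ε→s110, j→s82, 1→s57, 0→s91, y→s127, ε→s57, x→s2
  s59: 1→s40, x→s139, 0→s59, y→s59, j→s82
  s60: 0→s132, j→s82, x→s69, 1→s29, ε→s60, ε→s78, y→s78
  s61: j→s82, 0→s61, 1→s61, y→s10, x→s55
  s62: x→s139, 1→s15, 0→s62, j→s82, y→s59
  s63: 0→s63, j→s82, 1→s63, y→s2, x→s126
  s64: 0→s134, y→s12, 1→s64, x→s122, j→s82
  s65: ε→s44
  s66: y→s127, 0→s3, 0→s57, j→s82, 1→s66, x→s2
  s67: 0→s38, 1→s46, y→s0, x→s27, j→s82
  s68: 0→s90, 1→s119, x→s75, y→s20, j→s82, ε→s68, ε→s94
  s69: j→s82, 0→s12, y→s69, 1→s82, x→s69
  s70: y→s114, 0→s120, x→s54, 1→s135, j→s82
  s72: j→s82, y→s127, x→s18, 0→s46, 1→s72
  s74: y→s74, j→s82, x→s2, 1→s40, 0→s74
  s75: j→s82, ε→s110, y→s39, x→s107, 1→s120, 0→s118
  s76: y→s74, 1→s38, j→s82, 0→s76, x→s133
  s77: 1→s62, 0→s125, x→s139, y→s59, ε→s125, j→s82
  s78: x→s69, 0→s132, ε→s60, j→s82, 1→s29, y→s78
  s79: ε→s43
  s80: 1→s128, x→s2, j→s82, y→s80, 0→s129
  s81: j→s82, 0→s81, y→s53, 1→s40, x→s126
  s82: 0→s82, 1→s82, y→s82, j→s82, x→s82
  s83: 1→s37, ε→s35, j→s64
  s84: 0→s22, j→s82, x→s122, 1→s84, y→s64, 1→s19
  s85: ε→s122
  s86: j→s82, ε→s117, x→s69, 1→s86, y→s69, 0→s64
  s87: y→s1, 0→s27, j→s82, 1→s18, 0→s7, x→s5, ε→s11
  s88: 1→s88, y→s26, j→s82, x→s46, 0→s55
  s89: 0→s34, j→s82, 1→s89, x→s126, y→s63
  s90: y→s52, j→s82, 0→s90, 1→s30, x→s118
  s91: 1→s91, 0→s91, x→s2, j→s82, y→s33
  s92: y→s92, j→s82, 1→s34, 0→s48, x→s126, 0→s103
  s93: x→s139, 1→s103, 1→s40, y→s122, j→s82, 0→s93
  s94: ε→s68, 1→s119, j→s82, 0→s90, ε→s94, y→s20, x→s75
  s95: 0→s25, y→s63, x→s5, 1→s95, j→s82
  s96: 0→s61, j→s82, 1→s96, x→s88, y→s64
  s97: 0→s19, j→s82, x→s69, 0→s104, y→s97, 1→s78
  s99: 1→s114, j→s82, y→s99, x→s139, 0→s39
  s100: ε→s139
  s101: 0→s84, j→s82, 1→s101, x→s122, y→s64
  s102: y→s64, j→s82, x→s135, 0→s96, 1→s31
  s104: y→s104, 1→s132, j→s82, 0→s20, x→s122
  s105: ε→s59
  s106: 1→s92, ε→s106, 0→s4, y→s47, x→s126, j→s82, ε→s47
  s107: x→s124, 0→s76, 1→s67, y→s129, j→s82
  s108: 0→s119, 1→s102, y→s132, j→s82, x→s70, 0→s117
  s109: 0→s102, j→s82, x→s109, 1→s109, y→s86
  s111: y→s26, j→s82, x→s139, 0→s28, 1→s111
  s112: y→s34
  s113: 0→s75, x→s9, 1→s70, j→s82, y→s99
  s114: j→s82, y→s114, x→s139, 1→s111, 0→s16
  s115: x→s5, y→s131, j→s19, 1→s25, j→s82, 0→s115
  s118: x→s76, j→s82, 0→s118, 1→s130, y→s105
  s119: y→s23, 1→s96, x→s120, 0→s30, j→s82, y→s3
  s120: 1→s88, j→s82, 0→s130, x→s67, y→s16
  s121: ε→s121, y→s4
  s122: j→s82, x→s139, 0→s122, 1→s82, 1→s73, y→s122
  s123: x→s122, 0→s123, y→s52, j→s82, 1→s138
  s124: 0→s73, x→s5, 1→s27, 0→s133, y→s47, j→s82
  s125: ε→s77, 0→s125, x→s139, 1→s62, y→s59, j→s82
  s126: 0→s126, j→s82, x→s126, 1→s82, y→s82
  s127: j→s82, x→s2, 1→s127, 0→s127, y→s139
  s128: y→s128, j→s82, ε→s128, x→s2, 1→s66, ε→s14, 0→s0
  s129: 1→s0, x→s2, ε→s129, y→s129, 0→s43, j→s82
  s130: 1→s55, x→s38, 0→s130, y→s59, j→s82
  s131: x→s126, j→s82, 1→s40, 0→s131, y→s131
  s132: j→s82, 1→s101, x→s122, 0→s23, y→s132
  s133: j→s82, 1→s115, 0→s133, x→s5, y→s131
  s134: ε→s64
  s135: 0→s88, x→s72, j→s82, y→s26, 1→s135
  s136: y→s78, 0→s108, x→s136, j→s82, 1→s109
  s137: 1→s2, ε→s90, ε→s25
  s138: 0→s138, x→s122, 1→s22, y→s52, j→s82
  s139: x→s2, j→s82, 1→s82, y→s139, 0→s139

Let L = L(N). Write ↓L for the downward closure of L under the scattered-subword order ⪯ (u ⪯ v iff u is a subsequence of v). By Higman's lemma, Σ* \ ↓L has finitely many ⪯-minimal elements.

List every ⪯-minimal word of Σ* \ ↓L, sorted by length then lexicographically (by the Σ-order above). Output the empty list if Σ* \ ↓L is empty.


|Q|=140, |F|=107, |δ|=618 (45 ε).
min D↑ (100 st, q0=0, F={4}): 0:x→0,0→1,y→2,1→3,j→4 1:x→5,0→6,y→7,1→8,j→4 2:x→9,0→7,y→2,1→10,j→4 3:x→3,0→8,y→10,1→11,j→4 4:x→4,0→4,y→4,1→4,j→4 5:x→12,0→13,y→14,1→15,j→4 6:x→13,0→16,y→17,1→18,j→4 7:x→19,0→17,y→7,1→20,j→4 8:x→15,0→18,y→20,1→21,j→4 9:x→9,0→22,y→9,1→4,j→4 10:x→9,0→20,y→10,1→23,j→4 11:x→11,0→21,y→24,1→11,j→4 12:x→25,0→26,y→27,1→28,j→4 13:x→26,0→29,y→30,1→31,j→4 14:x→32,0→30,y→14,1→33,j→4 15:x→28,0→31,y→33,1→34,j→4 16:x→29,0→16,y→35,1→36,j→4 17:x→19,0→37,y→17,1→38,j→4 18:x→31,0→36,y→38,1→39,j→4 19:x→32,0→19,y→19,1→4,j→4 20:x→19,0→38,y→20,1→40,j→4 21:x→34,0→39,y→41,1→21,j→4 22:x→19,0→22,y→22,1→4,j→4 23:x→9,0→40,y→24,1→23,j→4 24:x→9,0→41,y→9,1→24,j→4 25:x→42,0→43,y→44,1→45,j→4 26:x→43,0→46,y→47,1→48,j→4 27:x→49,0→47,y→27,1→50,j→4 28:x→45,0→48,y→50,1→51,j→4 29:x→46,0→29,y→52,1→53,j→4 30:x→32,0→54,y→30,1→55,j→4 31:x→48,0→53,y→55,1→56,j→4 32:x→49,0→32,y→32,1→4,j→4 33:x→32,0→55,y→33,1→57,j→4 34:x→51,0→56,y→58,1→34,j→4 35:x→19,0→35,y→35,1→59,j→4 36:x→53,0→36,y→35,1→60,j→4 37:x→19,0→37,y→35,1→61,j→4 38:x→19,0→61,y→38,1→62,j→4 39:x→56,0→60,y→41,1→39,j→4 40:x→19,0→62,y→41,1→40,j→4 41:x→19,0→41,y→22,1→41,j→4 42:x→42,0→42,y→4,1→42,j→4 43:x→42,0→63,y→64,1→65,j→4 44:x→66,0→64,y→44,1→67,j→4 45:x→42,0→65,y→67,1→68,j→4 46:x→63,0→46,y→69,1→70,j→4 47:x→49,0→71,y→47,1→72,j→4 48:x→65,0→70,y→72,1→73,j→4 49:x→66,0→49,y→49,1→4,j→4 50:x→49,0→72,y→50,1→74,j→4 51:x→68,0→73,y→75,1→51,j→4 52:x→32,0→52,y→52,1→59,j→4 53:x→70,0→53,y→52,1→76,j→4 54:x→32,0→54,y→52,1→77,j→4 55:x→32,0→77,y→55,1→78,j→4 56:x→73,0→76,y→58,1→56,j→4 57:x→32,0→78,y→58,1→57,j→4 58:x→32,0→58,y→19,1→58,j→4 59:x→66,0→59,y→4,1→59,j→4 60:x→76,0→60,y→79,1→60,j→4 61:x→19,0→61,y→35,1→80,j→4 62:x→19,0→80,y→41,1→62,j→4 63:x→42,0→63,y→81,1→82,j→4 64:x→66,0→83,y→64,1→84,j→4 65:x→42,0→82,y→84,1→85,j→4 66:x→66,0→66,y→4,1→4,j→4 67:x→66,0→84,y→67,1→86,j→4 68:x→42,0→85,y→87,1→68,j→4 69:x→49,0→69,y→69,1→59,j→4 70:x→82,0→70,y→69,1→88,j→4 71:x→49,0→71,y→69,1→89,j→4 72:x→49,0→89,y→72,1→90,j→4 73:x→85,0→88,y→75,1→73,j→4 74:x→49,0→90,y→75,1→74,j→4 75:x→49,0→75,y→32,1→75,j→4 76:x→88,0→76,y→91,1→76,j→4 77:x→32,0→77,y→52,1→92,j→4 78:x→32,0→92,y→58,1→78,j→4 79:x→19,0→79,y→22,1→59,j→4 80:x→19,0→80,y→79,1→80,j→4 81:x→66,0→81,y→81,1→59,j→4 82:x→42,0→82,y→81,1→93,j→4 83:x→66,0→83,y→81,1→94,j→4 84:x→66,0→94,y→84,1→95,j→4 85:x→42,0→93,y→87,1→85,j→4 86:x→66,0→95,y→87,1→86,j→4 87:x→66,0→87,y→49,1→87,j→4 88:x→93,0→88,y→96,1→88,j→4 89:x→49,0→89,y→69,1→97,j→4 90:x→49,0→97,y→75,1→90,j→4 91:x→32,0→91,y→19,1→59,j→4 92:x→32,0→92,y→91,1→92,j→4 93:x→42,0→93,y→98,1→93,j→4 94:x→66,0→94,y→81,1→99,j→4 95:x→66,0→99,y→87,1→95,j→4 96:x→49,0→96,y→32,1→59,j→4 97:x→49,0→97,y→96,1→97,j→4 98:x→66,0→98,y→49,1→59,j→4 99:x→66,0→99,y→98,1→99,j→4 (ε-aug+det+¬).
'j': N↓-sim [126, 4] end={s17,s19,s24,s82} ∉↓L; 1/1 del acc.
'yx1': N↓-sim [126, 81, 11, 2] end={s73,s82} ∉↓L; 3/3 single-dels accept.
'11yy1': |S_i|=[126, 94, 56, 24, 10, 2] end={s73,s82} rej; 5/5 del acc.
'0xxxxy': |S_i|=[126, 117, 90, 63, 35, 3, 1] end={s82} — reject; 6/6 del acc.
'000y1y': run [126, 117, 89, 59, 20, 5, 1] end={s82} rej; 6/6 deletions ∈↓L.
5 words, ⪯-incomp.

A = [j, yx1, 11yy1, 0xxxxy, 000y1y].


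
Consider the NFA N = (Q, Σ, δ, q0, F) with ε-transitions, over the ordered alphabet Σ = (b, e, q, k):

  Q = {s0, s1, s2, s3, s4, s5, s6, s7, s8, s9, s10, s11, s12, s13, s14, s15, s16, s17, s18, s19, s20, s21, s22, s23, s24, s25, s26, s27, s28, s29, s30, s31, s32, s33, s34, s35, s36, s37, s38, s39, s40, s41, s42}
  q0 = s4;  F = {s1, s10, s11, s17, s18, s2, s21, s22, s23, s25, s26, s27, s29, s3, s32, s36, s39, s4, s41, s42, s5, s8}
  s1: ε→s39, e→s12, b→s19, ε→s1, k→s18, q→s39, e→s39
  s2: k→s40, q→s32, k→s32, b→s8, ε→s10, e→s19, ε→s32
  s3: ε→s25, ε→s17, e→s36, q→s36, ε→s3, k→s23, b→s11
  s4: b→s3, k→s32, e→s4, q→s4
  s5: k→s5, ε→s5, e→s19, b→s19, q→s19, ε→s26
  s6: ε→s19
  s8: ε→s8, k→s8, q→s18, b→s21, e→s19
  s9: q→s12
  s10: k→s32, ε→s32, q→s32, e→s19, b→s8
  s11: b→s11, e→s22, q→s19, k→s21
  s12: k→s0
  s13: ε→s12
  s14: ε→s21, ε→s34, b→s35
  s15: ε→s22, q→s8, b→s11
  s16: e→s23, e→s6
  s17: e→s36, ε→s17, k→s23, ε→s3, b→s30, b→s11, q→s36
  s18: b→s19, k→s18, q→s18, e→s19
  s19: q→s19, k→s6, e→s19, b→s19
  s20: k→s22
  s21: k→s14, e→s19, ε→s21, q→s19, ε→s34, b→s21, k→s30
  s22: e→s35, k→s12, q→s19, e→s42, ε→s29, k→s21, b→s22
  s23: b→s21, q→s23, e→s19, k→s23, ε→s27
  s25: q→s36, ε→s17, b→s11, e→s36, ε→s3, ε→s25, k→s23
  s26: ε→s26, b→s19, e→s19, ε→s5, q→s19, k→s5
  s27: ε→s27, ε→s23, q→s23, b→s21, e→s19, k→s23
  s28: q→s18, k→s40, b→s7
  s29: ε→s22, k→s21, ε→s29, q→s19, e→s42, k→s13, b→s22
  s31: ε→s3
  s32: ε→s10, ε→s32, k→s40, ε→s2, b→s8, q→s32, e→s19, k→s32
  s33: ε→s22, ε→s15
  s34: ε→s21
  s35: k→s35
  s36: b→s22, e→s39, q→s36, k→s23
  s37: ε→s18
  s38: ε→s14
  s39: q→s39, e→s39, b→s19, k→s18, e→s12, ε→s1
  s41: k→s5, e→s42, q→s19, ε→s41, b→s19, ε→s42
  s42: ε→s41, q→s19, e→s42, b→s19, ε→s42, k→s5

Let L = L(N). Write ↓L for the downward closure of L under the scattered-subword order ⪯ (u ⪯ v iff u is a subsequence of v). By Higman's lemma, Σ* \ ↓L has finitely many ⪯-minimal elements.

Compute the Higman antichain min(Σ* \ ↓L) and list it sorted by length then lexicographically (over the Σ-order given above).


|Q|=43, |F|=22, |δ|=158 (45 ε).
min D↑ (14 st, q0=0, F={7}): 0:b→1,e→0,q→0,k→2 1:b→3,e→4,q→4,k→5 2:b→6,e→7,q→2,k→2 3:b→3,e→8,q→7,k→9 4:b→8,e→10,q→4,k→5 5:b→9,e→7,q→5,k→5 6:b→9,e→7,q→11,k→6 7:b→7,e→7,q→7,k→7 8:b→8,e→12,q→7,k→9 9:b→9,e→7,q→7,k→9 10:b→7,e→10,q→10,k→11 11:b→7,e→7,q→11,k→11 12:b→7,e→12,q→7,k→13 13:b→7,e→7,q→7,k→13 [Hopcroft].
'ke': N↓-sim [32, 20, 2] end={s19,s6} — reject; 2/2 deletions ∈↓L.
'bbq': run [32, 27, 17, 2] end={s19,s6} ∉↓L; 3/3 del acc.
'beeb': |S_i|=[32, 27, 22, 12, 2] end={s19,s6} — reject; 4/4 deletions ∈↓L.
'bqeb': N↓-sim [32, 27, 22, 12, 2] end={s19,s6} — reject; 4/4 single-dels accept.
'kbqb': |S_i|=[32, 20, 9, 3, 2] end={s19,s6} ∉↓L; 4/4 deletions ∈↓L.
5 minimals (antichain).

A = [ke, bbq, beeb, bqeb, kbqb].


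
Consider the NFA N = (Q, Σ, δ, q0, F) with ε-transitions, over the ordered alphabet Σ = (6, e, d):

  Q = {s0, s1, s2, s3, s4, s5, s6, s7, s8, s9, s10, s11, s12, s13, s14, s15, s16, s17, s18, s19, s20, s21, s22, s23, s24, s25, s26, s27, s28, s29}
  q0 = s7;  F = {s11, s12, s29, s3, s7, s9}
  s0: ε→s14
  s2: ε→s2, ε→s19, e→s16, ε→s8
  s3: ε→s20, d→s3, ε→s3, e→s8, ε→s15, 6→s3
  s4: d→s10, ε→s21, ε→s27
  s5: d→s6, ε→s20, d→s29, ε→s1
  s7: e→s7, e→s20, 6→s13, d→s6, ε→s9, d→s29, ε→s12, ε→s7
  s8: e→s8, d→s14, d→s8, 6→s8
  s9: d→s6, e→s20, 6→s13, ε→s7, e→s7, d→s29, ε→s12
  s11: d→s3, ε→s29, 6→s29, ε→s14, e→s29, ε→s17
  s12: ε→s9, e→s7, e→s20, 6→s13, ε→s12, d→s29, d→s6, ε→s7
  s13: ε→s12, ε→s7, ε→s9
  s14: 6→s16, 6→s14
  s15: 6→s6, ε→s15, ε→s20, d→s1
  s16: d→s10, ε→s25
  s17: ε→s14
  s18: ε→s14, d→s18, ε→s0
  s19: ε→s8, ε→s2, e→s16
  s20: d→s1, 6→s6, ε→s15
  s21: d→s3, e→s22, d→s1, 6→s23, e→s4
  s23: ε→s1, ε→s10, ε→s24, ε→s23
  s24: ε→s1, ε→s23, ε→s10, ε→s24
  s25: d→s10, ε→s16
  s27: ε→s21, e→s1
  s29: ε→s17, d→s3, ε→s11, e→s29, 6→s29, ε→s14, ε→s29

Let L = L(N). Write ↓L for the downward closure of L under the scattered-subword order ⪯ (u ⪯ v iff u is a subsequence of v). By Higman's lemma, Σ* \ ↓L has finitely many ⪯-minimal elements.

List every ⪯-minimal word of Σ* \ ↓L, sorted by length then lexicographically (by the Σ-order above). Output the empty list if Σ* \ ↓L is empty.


|Q|=30, |F|=6, |δ|=96 (48 ε).
min D↑ (4 st, q0=0, F={3}): 0:6→0,e→0,d→1 1:6→1,e→1,d→2 2:6→2,e→3,d→2 3:6→3,e→3,d→3 (ε-aug+det+¬).
'dde': N↓-sim [17, 13, 10, 5] end={s10,s14,s16,s25,s8} ∉↓L; 3/3 del acc.
1 words, ⪯-incomp.

min(Σ*\↓L) = [dde].


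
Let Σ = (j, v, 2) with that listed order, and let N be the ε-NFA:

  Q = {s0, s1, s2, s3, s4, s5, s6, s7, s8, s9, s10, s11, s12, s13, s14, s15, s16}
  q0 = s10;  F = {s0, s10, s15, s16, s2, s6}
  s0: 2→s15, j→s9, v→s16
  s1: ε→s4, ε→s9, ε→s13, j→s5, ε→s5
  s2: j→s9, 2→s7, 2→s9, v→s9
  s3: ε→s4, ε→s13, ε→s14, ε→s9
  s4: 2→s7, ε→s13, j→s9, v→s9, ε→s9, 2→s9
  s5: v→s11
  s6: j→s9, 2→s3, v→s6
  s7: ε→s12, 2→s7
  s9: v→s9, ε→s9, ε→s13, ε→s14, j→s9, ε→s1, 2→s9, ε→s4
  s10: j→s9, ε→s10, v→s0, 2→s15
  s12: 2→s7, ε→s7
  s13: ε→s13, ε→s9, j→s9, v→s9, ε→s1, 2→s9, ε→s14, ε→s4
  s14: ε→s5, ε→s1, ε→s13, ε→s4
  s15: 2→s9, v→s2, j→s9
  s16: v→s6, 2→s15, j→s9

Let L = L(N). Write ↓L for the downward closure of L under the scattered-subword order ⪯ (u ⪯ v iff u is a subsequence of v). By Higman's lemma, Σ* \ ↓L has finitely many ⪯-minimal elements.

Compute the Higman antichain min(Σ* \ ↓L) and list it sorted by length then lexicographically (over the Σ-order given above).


Antichain: [j, 22, 2vv, vvv2].

|Q|=17, |F|=6, |δ|=60 (27 ε).
min D↑ (7 st, q0=0, F={1}): 0:j→1,v→2,2→3 1:j→1,v→1,2→1 2:j→1,v→4,2→3 3:j→1,v→5,2→1 4:j→1,v→6,2→3 5:j→1,v→1,2→1 6:j→1,v→6,2→1.
'j': N↓-sim [16, 9] end={s1,s11,s12,s13,s14,s4,s5,s7,s9} ∉↓L; 1/1 del acc.
'22': run [16, 12, 9] end={s1,s11,s12,s13,s14,s4,s5,s7,s9} — reject; 2/2 del acc.
'2vv': N↓-sim [16, 12, 10, 9] end={s1,s11,s12,s13,s14,s4,s5,s7,s9} — reject; 3/3 deletions ∈↓L.
'vvv2': |S_i|=[16, 15, 14, 12, 10] end={s1,s11,s12,s13,s14,s3,s4,s5,s7,s9} — reject; 4/4 del acc.
4 minimals (antichain).


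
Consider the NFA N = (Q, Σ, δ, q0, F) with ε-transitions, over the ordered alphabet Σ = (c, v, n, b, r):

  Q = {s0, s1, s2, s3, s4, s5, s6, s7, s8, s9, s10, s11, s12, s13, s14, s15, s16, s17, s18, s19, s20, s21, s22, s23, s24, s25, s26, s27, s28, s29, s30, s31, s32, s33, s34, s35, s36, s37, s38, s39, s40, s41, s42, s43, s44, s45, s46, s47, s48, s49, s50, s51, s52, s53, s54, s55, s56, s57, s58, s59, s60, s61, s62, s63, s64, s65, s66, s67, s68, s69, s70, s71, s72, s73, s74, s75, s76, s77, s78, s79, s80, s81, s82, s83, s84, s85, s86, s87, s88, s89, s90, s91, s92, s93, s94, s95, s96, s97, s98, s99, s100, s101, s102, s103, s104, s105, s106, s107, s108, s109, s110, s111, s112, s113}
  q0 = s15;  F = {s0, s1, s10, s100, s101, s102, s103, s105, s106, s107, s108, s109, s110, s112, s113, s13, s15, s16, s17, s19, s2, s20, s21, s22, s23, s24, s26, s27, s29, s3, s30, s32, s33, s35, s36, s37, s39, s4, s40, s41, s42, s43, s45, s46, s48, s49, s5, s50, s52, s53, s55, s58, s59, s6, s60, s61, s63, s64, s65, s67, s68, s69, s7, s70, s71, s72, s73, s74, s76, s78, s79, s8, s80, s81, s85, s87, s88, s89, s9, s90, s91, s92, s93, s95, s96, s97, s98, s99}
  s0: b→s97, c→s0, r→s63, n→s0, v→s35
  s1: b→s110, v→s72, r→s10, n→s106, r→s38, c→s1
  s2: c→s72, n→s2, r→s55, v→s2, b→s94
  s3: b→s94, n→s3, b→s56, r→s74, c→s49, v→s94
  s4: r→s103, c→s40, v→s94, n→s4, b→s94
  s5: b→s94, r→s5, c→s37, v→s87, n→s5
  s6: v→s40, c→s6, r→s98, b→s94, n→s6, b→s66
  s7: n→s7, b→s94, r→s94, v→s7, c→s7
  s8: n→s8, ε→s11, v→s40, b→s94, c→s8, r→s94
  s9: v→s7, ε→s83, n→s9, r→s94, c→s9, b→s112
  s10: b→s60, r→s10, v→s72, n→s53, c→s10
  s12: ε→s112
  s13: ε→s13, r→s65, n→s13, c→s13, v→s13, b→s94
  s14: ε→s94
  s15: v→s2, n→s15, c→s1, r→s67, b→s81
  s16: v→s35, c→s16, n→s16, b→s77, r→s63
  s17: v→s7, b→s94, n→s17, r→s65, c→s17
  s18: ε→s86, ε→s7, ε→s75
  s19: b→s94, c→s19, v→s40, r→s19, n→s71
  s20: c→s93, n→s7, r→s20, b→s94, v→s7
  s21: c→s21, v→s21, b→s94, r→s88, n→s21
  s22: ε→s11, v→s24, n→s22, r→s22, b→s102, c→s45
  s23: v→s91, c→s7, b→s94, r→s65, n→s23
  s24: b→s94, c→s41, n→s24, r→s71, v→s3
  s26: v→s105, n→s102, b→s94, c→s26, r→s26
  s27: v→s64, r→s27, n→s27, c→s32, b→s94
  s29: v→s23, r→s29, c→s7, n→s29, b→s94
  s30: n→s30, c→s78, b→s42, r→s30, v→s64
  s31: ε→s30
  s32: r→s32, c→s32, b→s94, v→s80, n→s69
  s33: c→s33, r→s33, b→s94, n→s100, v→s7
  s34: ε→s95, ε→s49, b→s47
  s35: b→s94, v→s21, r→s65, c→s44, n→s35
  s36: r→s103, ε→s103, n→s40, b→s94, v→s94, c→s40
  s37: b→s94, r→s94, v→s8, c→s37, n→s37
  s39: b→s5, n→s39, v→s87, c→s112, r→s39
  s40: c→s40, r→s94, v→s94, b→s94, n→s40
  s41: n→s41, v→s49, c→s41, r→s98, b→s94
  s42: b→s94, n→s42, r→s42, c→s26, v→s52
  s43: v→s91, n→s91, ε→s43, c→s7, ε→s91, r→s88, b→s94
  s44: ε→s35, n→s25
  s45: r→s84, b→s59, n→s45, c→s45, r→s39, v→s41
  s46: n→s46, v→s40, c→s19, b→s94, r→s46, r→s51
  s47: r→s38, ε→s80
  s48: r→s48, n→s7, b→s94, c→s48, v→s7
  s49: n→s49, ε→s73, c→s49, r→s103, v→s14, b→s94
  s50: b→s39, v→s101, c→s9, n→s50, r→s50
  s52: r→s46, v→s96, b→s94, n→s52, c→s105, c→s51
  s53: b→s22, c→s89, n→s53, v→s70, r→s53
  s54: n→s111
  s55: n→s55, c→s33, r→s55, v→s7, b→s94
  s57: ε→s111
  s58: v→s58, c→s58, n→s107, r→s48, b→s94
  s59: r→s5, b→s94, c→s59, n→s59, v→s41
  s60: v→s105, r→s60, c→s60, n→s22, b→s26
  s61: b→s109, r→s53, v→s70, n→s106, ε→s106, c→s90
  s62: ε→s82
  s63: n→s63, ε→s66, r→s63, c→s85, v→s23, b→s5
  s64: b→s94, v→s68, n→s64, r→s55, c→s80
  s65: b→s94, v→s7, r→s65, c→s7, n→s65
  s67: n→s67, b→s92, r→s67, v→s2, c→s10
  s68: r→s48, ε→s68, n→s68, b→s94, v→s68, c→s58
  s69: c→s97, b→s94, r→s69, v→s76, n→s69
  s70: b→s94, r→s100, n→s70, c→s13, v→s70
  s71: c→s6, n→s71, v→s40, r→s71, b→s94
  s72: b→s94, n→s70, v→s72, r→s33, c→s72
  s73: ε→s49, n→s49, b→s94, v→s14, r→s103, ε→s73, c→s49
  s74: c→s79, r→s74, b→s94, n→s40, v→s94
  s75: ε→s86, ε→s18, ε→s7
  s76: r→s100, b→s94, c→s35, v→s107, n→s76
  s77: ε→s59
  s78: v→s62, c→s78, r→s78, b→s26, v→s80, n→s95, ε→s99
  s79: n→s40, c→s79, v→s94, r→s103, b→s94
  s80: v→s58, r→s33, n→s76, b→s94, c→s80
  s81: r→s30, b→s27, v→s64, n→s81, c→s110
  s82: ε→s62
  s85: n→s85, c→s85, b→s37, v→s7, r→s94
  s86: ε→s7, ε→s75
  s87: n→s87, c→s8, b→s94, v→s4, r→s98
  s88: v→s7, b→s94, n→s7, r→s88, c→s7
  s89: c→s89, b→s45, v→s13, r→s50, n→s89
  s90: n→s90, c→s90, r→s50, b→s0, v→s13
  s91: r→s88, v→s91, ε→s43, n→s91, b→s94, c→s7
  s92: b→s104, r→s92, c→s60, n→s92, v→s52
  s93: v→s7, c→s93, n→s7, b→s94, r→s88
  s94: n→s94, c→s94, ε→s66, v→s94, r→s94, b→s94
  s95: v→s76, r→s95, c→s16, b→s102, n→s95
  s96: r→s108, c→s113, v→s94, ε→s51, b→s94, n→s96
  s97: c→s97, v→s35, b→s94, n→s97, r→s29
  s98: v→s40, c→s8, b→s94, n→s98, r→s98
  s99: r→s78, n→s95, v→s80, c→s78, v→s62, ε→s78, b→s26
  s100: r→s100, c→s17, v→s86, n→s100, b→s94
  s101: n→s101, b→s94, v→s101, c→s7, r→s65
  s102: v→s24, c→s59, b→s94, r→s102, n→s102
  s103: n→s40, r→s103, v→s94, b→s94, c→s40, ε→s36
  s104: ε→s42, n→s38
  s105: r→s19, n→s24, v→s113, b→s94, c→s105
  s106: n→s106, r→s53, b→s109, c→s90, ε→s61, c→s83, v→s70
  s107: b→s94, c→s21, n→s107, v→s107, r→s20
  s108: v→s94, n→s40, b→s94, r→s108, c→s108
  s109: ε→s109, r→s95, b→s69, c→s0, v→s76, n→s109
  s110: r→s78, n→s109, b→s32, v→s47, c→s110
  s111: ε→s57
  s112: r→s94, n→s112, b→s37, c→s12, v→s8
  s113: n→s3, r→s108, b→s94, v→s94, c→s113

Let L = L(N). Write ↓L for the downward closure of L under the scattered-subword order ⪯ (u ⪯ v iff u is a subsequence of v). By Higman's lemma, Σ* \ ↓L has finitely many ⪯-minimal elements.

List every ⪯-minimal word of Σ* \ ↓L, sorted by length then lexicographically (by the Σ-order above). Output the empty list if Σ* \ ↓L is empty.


Antichain: [vb, bbb, vrvr, rbvvv, cncrcr, bvvrnr].

|Q|=114, |F|=88, |δ|=501 (42 ε).
min D↑ (84 st, q0=0, F={9}): 0:c→1,v→2,n→0,b→3,r→4 1:c→1,v→5,n→6,b→7,r→8 2:c→5,v→2,n→2,b→9,r→10 3:c→7,v→11,n→3,b→12,r→13 4:c→8,v→2,n→4,b→14,r→4 5:c→5,v→5,n→15,b→9,r→16 6:c→17,v→15,n→6,b→18,r→19 7:c→7,v→20,n→18,b→21,r→22 8:c→8,v→5,n→19,b→23,r→8 9:c→9,v→9,n→9,b→9,r→9 10:c→16,v→24,n→10,b→9,r→10 11:c→20,v→25,n→11,b→9,r→10 12:c→21,v→11,n→12,b→9,r→12 13:c→22,v→11,n→13,b→26,r→13 14:c→23,v→27,n→14,b→26,r→14 15:c→28,v→15,n→15,b→9,r→29 16:c→16,v→24,n→29,b→9,r→16 17:c→17,v→28,n→17,b→30,r→31 18:c→30,v→32,n→18,b→33,r→34 19:c→35,v→15,n→19,b→36,r→19 20:c→20,v→37,n→32,b→9,r→16 21:c→21,v→20,n→33,b→9,r→21 22:c→22,v→20,n→34,b→38,r→22 23:c→23,v→39,n→36,b→38,r→23 24:c→24,v→24,n→24,b→9,r→9 25:c→37,v→25,n→25,b→9,r→40 26:c→38,v→27,n→26,b→9,r→26 27:c→39,v→41,n→27,b→9,r→42 28:c→28,v→28,n→28,b→9,r→43 29:c→44,v→24,n→29,b→9,r→29 30:c→30,v→45,n→30,b→46,r→47 31:c→48,v→49,n→31,b→50,r→31 32:c→45,v→51,n→32,b→9,r→29 33:c→46,v→32,n→33,b→9,r→33 34:c→52,v→32,n→34,b→53,r→34 35:c→35,v→28,n→35,b→54,r→31 36:c→54,v→55,n→36,b→53,r→36 37:c→37,v→37,n→51,b→9,r→40 38:c→38,v→39,n→53,b→9,r→38 39:c→39,v→56,n→55,b→9,r→57 40:c→40,v→24,n→24,b→9,r→40 41:c→56,v→9,n→41,b→9,r→58 42:c→57,v→59,n→42,b→9,r→42 43:c→24,v→24,n→43,b→9,r→43 44:c→44,v→24,n→44,b→9,r→43 45:c→45,v→60,n→45,b→9,r→43 46:c→46,v→45,n→46,b→9,r→61 47:c→62,v→63,n→47,b→64,r→47 48:c→48,v→24,n→48,b→65,r→9 49:c→24,v→49,n→49,b→9,r→43 50:c→65,v→66,n→50,b→64,r→50 51:c→60,v→51,n→51,b→9,r→67 52:c→52,v→45,n→52,b→68,r→47 53:c→68,v→55,n→53,b→9,r→53 54:c→54,v→69,n→54,b→68,r→50 55:c→69,v→70,n→55,b→9,r→71 56:c→56,v→9,n→70,b→9,r→58 57:c→57,v→59,n→71,b→9,r→57 58:c→58,v→9,n→59,b→9,r→58 59:c→59,v→9,n→59,b→9,r→9 60:c→60,v→60,n→60,b→9,r→72 61:c→24,v→63,n→61,b→9,r→61 62:c→62,v→24,n→62,b→73,r→9 63:c→24,v→74,n→63,b→9,r→43 64:c→73,v→66,n→64,b→9,r→64 65:c→65,v→75,n→65,b→73,r→9 66:c→75,v→76,n→66,b→9,r→77 67:c→78,v→24,n→24,b→9,r→67 68:c→68,v→69,n→68,b→9,r→64 69:c→69,v→79,n→69,b→9,r→77 70:c→79,v→9,n→70,b→9,r→80 71:c→81,v→59,n→71,b→9,r→71 72:c→24,v→24,n→24,b→9,r→72 73:c→73,v→75,n→73,b→9,r→9 74:c→24,v→74,n→74,b→9,r→72 75:c→75,v→59,n→75,b→9,r→9 76:c→59,v→9,n→76,b→9,r→82 77:c→75,v→59,n→77,b→9,r→77 78:c→78,v→24,n→24,b→9,r→72 79:c→79,v→9,n→79,b→9,r→82 80:c→83,v→9,n→59,b→9,r→80 81:c→81,v→59,n→81,b→9,r→77 82:c→59,v→9,n→59,b→9,r→82 83:c→83,v→9,n→59,b→9,r→82 [Hopcroft].
'vb': |S_i|=[108, 64, 3] end={s56,s66,s94} ∉↓L; 2/2 single-dels accept.
'bbb': N↓-sim [108, 91, 69, 3] end={s56,s66,s94} ∉↓L; 3/3 deletions ∈↓L.
'vrvr': |S_i|=[108, 64, 30, 7, 2] end={s66,s94} rej; 4/4 del acc.
'rbvvv': N↓-sim [108, 98, 46, 29, 17, 3] end={s14,s66,s94} rej; 5/5 deletions ∈↓L.
'cncrcr': run [108, 93, 71, 50, 29, 12, 2] end={s66,s94} ∉↓L; 6/6 deletions ∈↓L.
'bvvrnr': |S_i|=[108, 91, 59, 31, 13, 4, 2] end={s66,s94} — reject; 6/6 deletions ∈↓L.
6 minimals (antichain).
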